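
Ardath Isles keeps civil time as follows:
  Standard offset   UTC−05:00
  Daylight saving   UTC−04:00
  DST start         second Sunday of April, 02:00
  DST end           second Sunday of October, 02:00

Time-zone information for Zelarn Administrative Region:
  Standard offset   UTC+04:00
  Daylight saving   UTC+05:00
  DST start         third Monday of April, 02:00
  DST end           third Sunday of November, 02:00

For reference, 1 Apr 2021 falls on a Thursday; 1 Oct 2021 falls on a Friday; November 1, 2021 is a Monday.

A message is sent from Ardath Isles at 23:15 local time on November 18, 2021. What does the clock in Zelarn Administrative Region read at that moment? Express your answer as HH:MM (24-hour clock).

1 April 2021 is a Thursday, so the first Sunday is April 4 and the second is April 11.
1 October 2021 is a Friday, so the first Sunday is October 3 and the second is October 10.
November 18, 2021 does not fall between 11 April and 10 October, so daylight saving is not in effect and Ardath Isles is at UTC−05:00.
23:15 Ardath Isles + 5h = 04:15 UTC (rolling into the next day, 19 November 2021).
1 April 2021 is a Thursday, so the first Monday is April 5 and the third is April 19.
1 November 2021 is a Monday, so the first Sunday is November 7 and the third is November 21.
At the standard offset (UTC+04:00), 04:15 UTC + 4h = 08:15 Zelarn Administrative Region standard time.
The standard-time date in Zelarn Administrative Region, November 19, 2021, lies within the daylight-saving period (19 April – 21 November), so Zelarn Administrative Region is on daylight time, UTC+05:00.
04:15 UTC + 5h = 09:15 Zelarn Administrative Region.

09:15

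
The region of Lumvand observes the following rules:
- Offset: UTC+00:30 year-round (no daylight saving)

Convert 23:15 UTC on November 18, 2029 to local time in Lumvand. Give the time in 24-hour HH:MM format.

23:45

Lumvand has no daylight saving, so its offset is UTC+00:30 year-round.
23:15 UTC + 0h30m = 23:45 local.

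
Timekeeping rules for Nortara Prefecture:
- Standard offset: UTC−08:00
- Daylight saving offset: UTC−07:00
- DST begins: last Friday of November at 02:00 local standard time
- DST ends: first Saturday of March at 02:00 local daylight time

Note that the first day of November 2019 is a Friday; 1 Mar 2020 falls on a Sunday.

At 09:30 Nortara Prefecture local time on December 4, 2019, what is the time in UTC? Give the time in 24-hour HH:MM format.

1 November 2019 is a Friday, so Fridays fall on 1, 8, 15, 22, 29; the last is November 29.
1 March 2020 is a Sunday, so the first Saturday is March 7.
December 4, 2019 falls between 29 November 2019 and 7 March 2020, so daylight saving is in effect and Nortara Prefecture is at UTC−07:00.
09:30 local + 7h = 16:30 UTC.

16:30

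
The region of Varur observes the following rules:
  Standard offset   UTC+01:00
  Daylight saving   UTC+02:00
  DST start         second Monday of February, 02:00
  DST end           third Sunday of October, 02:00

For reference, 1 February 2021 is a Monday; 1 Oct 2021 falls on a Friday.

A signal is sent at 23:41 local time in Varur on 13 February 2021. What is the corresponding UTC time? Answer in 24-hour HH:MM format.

1 February 2021 is a Monday, so the first Monday is February 1 and the second is February 8.
1 October 2021 is a Friday, so the first Sunday is October 3 and the third is October 17.
13 February 2021 lies within the daylight-saving period (8 February – 17 October), so Varur is on daylight time, UTC+02:00.
23:41 local − 2h = 21:41 UTC.

21:41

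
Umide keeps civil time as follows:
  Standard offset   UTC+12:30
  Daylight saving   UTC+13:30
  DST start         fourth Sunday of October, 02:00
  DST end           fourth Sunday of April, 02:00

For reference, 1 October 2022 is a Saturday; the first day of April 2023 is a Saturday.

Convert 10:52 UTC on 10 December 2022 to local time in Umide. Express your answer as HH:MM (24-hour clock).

00:22

1 October 2022 is a Saturday, so the first Sunday is October 2 and the fourth is October 23.
1 April 2023 is a Saturday, so the first Sunday is April 2 and the fourth is April 23.
At the standard offset (UTC+12:30), 10:52 UTC + 12h30m = 23:22 Umide standard time.
The standard-time date in Umide, 10 December 2022, lies within the daylight-saving period (23 October 2022 – 23 April 2023), so Umide is on daylight time, UTC+13:30.
10:52 UTC + 13h30m = 00:22 local (rolling into the next day, 11 December 2022).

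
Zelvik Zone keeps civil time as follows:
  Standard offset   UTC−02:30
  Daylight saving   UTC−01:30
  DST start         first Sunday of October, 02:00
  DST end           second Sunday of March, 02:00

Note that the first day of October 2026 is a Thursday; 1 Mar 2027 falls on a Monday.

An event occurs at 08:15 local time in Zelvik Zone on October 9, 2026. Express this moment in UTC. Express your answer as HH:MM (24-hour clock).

1 October 2026 is a Thursday, so the first Sunday is October 4.
1 March 2027 is a Monday, so the first Sunday is March 7 and the second is March 14.
October 9, 2026 lies within the daylight-saving period (4 October 2026 – 14 March 2027), so Zelvik Zone is on daylight time, UTC−01:30.
08:15 local + 1h30m = 09:45 UTC.

09:45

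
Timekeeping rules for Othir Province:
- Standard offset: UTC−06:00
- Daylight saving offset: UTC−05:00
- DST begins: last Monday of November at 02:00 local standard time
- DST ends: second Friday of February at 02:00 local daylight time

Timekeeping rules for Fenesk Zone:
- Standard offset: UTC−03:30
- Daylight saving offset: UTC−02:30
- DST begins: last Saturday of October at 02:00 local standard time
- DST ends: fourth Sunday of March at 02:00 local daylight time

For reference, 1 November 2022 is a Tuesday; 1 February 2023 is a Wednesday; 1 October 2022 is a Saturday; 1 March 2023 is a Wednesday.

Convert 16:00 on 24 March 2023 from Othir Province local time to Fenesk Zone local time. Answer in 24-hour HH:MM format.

19:30

1 November 2022 is a Tuesday, so Mondays fall on 7, 14, 21, 28; the last is November 28.
1 February 2023 is a Wednesday, so the first Friday is February 3 and the second is February 10.
24 March 2023 is outside the daylight-saving period (28 November 2022 – 10 February 2023), so Othir Province is on standard time, UTC−06:00.
16:00 Othir Province + 6h = 22:00 UTC.
1 October 2022 is a Saturday, so Saturdays fall on 1, 8, 15, 22, 29; the last is October 29.
1 March 2023 is a Wednesday, so the first Sunday is March 5 and the fourth is March 26.
At the standard offset (UTC−03:30), 22:00 UTC − 3h30m = 18:30 Fenesk Zone standard time.
Daylight saving runs 29 October 2022 – 26 March 2023; the standard-time date in Fenesk Zone, 24 March 2023, is inside that window, so Fenesk Zone is at UTC−02:30.
22:00 UTC − 2h30m = 19:30 Fenesk Zone.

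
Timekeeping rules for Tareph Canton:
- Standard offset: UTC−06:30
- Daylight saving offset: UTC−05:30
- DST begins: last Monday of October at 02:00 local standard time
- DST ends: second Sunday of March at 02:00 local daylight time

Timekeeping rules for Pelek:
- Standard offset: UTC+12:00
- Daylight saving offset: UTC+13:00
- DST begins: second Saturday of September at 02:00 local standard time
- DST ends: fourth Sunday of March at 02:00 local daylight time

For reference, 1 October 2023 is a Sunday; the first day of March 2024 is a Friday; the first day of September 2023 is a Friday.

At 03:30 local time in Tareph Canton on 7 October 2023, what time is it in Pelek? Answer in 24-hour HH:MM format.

1 October 2023 is a Sunday, so Mondays fall on 2, 9, 16, 23, 30; the last is October 30.
1 March 2024 is a Friday, so the first Sunday is March 3 and the second is March 10.
7 October 2023 does not fall between 30 October 2023 and 10 March 2024, so daylight saving is not in effect and Tareph Canton is at UTC−06:30.
03:30 Tareph Canton + 6h30m = 10:00 UTC.
1 September 2023 is a Friday, so the first Saturday is September 2 and the second is September 9.
1 March 2024 is a Friday, so the first Sunday is March 3 and the fourth is March 24.
At the standard offset (UTC+12:00), 10:00 UTC + 12h = 22:00 Pelek standard time.
Daylight saving runs 9 September 2023 – 24 March 2024; the standard-time date in Pelek, 7 October 2023, is inside that window, so Pelek is at UTC+13:00.
10:00 UTC + 13h = 23:00 Pelek.

23:00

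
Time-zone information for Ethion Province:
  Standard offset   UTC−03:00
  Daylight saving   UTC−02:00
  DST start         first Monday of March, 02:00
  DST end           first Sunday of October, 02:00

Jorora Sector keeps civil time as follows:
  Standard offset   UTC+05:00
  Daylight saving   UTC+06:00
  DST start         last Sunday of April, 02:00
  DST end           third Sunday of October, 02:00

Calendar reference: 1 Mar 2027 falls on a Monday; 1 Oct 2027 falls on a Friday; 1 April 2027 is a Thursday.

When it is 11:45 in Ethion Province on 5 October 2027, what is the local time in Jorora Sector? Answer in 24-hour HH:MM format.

20:45

1 March 2027 is a Monday, so the first Monday is March 1.
1 October 2027 is a Friday, so the first Sunday is October 3.
5 October 2027 does not fall between 1 March and 3 October, so daylight saving is not in effect and Ethion Province is at UTC−03:00.
11:45 Ethion Province + 3h = 14:45 UTC.
1 April 2027 is a Thursday, so Sundays fall on 4, 11, 18, 25; the last is April 25.
1 October 2027 is a Friday, so the first Sunday is October 3 and the third is October 17.
At the standard offset (UTC+05:00), 14:45 UTC + 5h = 19:45 Jorora Sector standard time.
Daylight saving runs 25 April – 17 October; the standard-time date in Jorora Sector, 5 October 2027, is inside that window, so Jorora Sector is at UTC+06:00.
14:45 UTC + 6h = 20:45 Jorora Sector.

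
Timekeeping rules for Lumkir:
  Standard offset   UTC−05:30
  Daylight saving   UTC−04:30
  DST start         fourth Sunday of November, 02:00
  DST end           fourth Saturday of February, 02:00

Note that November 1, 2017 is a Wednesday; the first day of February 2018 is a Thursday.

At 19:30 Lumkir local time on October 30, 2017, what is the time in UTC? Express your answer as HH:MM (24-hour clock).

01:00

1 November 2017 is a Wednesday, so the first Sunday is November 5 and the fourth is November 26.
1 February 2018 is a Thursday, so the first Saturday is February 3 and the fourth is February 24.
October 30, 2017 does not fall between 26 November 2017 and 24 February 2018, so daylight saving is not in effect and Lumkir is at UTC−05:30.
19:30 local + 5h30m = 01:00 UTC (rolling into the next day, 31 October 2017).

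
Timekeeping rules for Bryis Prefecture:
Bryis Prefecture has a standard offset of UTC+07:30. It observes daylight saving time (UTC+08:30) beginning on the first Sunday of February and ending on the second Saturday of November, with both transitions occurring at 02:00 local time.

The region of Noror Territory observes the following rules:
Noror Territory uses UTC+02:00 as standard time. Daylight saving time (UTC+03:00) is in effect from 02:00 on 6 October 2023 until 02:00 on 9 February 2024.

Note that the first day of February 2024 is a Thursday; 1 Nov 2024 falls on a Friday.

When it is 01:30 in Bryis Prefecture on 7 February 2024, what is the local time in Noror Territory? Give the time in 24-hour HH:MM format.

20:00

1 February 2024 is a Thursday, so the first Sunday is February 4.
1 November 2024 is a Friday, so the first Saturday is November 2 and the second is November 9.
7 February 2024 falls between 4 February and 9 November, so daylight saving is in effect and Bryis Prefecture is at UTC+08:30.
01:30 Bryis Prefecture − 8h30m = 17:00 UTC (rolling into the previous day, 6 February 2024).
At the standard offset (UTC+02:00), 17:00 UTC + 2h = 19:00 Noror Territory standard time.
Daylight saving runs 6 October 2023 – 9 February 2024; the standard-time date in Noror Territory, 6 February 2024, is inside that window, so Noror Territory is at UTC+03:00.
17:00 UTC + 3h = 20:00 Noror Territory.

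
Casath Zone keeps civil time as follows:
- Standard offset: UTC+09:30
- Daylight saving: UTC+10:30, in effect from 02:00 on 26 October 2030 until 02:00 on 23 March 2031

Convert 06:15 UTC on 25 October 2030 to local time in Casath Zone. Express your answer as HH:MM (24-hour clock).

At the standard offset (UTC+09:30), 06:15 UTC + 9h30m = 15:45 Casath Zone standard time.
Daylight saving runs 26 October 2030 – 23 March 2031; the standard-time date in Casath Zone, 25 October 2030, is outside that window, so Casath Zone is on standard time at UTC+09:30.
06:15 UTC + 9h30m = 15:45 local.

15:45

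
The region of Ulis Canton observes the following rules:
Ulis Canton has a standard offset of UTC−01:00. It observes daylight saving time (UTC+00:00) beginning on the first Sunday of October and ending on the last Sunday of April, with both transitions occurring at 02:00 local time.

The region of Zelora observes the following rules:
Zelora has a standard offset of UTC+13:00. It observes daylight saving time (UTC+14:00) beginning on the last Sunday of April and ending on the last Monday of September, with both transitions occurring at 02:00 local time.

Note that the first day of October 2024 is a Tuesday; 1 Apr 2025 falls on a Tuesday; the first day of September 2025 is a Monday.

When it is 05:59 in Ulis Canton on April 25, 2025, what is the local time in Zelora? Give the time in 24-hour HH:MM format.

1 October 2024 is a Tuesday, so the first Sunday is October 6.
1 April 2025 is a Tuesday, so Sundays fall on 6, 13, 20, 27; the last is April 27.
Daylight saving runs 6 October 2024 – 27 April 2025; April 25, 2025 is inside that window, so Ulis Canton is at UTC+00:00.
05:59 Ulis Canton − 0h = 05:59 UTC.
1 April 2025 is a Tuesday, so Sundays fall on 6, 13, 20, 27; the last is April 27.
1 September 2025 is a Monday, so Mondays fall on 1, 8, 15, 22, 29; the last is September 29.
At the standard offset (UTC+13:00), 05:59 UTC + 13h = 18:59 Zelora standard time.
The standard-time date in Zelora, April 25, 2025, is outside the daylight-saving period (27 April – 29 September), so Zelora is on standard time, UTC+13:00.
05:59 UTC + 13h = 18:59 Zelora.

18:59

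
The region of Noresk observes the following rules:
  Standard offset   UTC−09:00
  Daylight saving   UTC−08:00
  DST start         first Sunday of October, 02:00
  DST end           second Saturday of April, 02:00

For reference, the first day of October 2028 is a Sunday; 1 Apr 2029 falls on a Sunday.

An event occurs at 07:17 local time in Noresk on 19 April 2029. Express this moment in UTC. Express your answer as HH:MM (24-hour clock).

16:17

1 October 2028 is a Sunday, so the first Sunday is October 1.
1 April 2029 is a Sunday, so the first Saturday is April 7 and the second is April 14.
19 April 2029 does not fall between 1 October 2028 and 14 April 2029, so daylight saving is not in effect and Noresk is at UTC−09:00.
07:17 local + 9h = 16:17 UTC.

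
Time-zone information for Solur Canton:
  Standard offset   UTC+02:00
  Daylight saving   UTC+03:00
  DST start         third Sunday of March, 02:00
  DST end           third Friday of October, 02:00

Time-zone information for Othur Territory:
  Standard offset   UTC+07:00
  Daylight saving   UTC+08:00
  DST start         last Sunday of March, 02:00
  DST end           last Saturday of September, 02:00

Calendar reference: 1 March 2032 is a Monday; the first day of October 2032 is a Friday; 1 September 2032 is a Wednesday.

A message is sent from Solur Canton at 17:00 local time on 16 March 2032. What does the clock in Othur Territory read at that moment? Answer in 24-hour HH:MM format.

1 March 2032 is a Monday, so the first Sunday is March 7 and the third is March 21.
1 October 2032 is a Friday, so the first Friday is October 1 and the third is October 15.
16 March 2032 does not fall between 21 March and 15 October, so daylight saving is not in effect and Solur Canton is at UTC+02:00.
17:00 Solur Canton − 2h = 15:00 UTC.
1 March 2032 is a Monday, so Sundays fall on 7, 14, 21, 28; the last is March 28.
1 September 2032 is a Wednesday, so Saturdays fall on 4, 11, 18, 25; the last is September 25.
At the standard offset (UTC+07:00), 15:00 UTC + 7h = 22:00 Othur Territory standard time.
Daylight saving runs 28 March – 25 September; the standard-time date in Othur Territory, 16 March 2032, is outside that window, so Othur Territory is on standard time at UTC+07:00.
15:00 UTC + 7h = 22:00 Othur Territory.

22:00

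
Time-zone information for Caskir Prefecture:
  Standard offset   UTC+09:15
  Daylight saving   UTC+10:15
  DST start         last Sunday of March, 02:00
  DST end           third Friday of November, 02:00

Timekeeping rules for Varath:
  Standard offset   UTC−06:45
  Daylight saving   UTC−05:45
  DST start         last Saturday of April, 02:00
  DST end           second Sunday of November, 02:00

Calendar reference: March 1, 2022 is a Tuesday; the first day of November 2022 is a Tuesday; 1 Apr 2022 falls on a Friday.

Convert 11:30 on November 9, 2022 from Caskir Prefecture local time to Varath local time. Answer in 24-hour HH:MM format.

1 March 2022 is a Tuesday, so Sundays fall on 6, 13, 20, 27; the last is March 27.
1 November 2022 is a Tuesday, so the first Friday is November 4 and the third is November 18.
November 9, 2022 lies within the daylight-saving period (27 March – 18 November), so Caskir Prefecture is on daylight time, UTC+10:15.
11:30 Caskir Prefecture − 10h15m = 01:15 UTC.
1 April 2022 is a Friday, so Saturdays fall on 2, 9, 16, 23, 30; the last is April 30.
1 November 2022 is a Tuesday, so the first Sunday is November 6 and the second is November 13.
At the standard offset (UTC−06:45), 01:15 UTC − 6h45m = 18:30 Varath standard time (rolling into the previous day, 8 November 2022).
Daylight saving runs 30 April – 13 November; the standard-time date in Varath, November 8, 2022, is inside that window, so Varath is at UTC−05:45.
01:15 UTC − 5h45m = 19:30 Varath (rolling into the previous day, 8 November 2022).

19:30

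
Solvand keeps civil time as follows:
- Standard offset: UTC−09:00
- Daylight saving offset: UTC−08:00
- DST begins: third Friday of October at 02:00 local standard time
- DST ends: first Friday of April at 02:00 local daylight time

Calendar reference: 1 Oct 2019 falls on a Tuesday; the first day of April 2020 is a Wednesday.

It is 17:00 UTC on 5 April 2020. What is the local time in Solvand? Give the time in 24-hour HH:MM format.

08:00

1 October 2019 is a Tuesday, so the first Friday is October 4 and the third is October 18.
1 April 2020 is a Wednesday, so the first Friday is April 3.
At the standard offset (UTC−09:00), 17:00 UTC − 9h = 08:00 Solvand standard time.
The standard-time date in Solvand, 5 April 2020, is outside the daylight-saving period (18 October 2019 – 3 April 2020), so Solvand is on standard time, UTC−09:00.
17:00 UTC − 9h = 08:00 local.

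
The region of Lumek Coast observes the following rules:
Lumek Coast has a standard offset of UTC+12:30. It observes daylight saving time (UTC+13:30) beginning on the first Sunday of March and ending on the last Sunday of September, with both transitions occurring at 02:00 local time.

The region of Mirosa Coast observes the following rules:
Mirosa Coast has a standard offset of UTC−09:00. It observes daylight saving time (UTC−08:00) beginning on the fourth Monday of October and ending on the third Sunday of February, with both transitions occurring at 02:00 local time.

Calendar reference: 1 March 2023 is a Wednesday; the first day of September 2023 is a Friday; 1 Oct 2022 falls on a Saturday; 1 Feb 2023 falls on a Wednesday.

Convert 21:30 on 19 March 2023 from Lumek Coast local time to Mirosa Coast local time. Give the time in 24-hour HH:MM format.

1 March 2023 is a Wednesday, so the first Sunday is March 5.
1 September 2023 is a Friday, so Sundays fall on 3, 10, 17, 24; the last is September 24.
Daylight saving runs 5 March – 24 September; 19 March 2023 is inside that window, so Lumek Coast is at UTC+13:30.
21:30 Lumek Coast − 13h30m = 08:00 UTC.
1 October 2022 is a Saturday, so the first Monday is October 3 and the fourth is October 24.
1 February 2023 is a Wednesday, so the first Sunday is February 5 and the third is February 19.
At the standard offset (UTC−09:00), 08:00 UTC − 9h = 23:00 Mirosa Coast standard time (rolling into the previous day, 18 March 2023).
Daylight saving runs 24 October 2022 – 19 February 2023; the standard-time date in Mirosa Coast, 18 March 2023, is outside that window, so Mirosa Coast is on standard time at UTC−09:00.
08:00 UTC − 9h = 23:00 Mirosa Coast (rolling into the previous day, 18 March 2023).

23:00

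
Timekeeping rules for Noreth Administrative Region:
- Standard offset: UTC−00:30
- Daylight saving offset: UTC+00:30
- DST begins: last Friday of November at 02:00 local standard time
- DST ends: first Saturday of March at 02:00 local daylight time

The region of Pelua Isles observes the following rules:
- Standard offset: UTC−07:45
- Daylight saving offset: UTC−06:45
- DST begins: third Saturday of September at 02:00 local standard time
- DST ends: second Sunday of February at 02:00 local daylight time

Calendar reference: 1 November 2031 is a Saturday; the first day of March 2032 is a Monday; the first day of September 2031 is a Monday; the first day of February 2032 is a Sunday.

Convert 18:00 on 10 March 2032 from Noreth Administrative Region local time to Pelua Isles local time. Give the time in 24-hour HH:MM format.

10:45

1 November 2031 is a Saturday, so Fridays fall on 7, 14, 21, 28; the last is November 28.
1 March 2032 is a Monday, so the first Saturday is March 6.
10 March 2032 is outside the daylight-saving period (28 November 2031 – 6 March 2032), so Noreth Administrative Region is on standard time, UTC−00:30.
18:00 Noreth Administrative Region + 0h30m = 18:30 UTC.
1 September 2031 is a Monday, so the first Saturday is September 6 and the third is September 20.
1 February 2032 is a Sunday, so the first Sunday is February 1 and the second is February 8.
At the standard offset (UTC−07:45), 18:30 UTC − 7h45m = 10:45 Pelua Isles standard time.
Daylight saving runs 20 September 2031 – 8 February 2032; the standard-time date in Pelua Isles, 10 March 2032, is outside that window, so Pelua Isles is on standard time at UTC−07:45.
18:30 UTC − 7h45m = 10:45 Pelua Isles.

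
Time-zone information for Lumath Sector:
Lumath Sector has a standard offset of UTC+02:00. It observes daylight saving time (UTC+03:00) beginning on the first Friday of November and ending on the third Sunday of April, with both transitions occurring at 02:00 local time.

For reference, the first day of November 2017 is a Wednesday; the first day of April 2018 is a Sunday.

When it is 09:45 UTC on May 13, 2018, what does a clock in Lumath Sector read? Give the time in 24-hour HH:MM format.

11:45

1 November 2017 is a Wednesday, so the first Friday is November 3.
1 April 2018 is a Sunday, so the first Sunday is April 1 and the third is April 15.
At the standard offset (UTC+02:00), 09:45 UTC + 2h = 11:45 Lumath Sector standard time.
The standard-time date in Lumath Sector, May 13, 2018, is outside the daylight-saving period (3 November 2017 – 15 April 2018), so Lumath Sector is on standard time, UTC+02:00.
09:45 UTC + 2h = 11:45 local.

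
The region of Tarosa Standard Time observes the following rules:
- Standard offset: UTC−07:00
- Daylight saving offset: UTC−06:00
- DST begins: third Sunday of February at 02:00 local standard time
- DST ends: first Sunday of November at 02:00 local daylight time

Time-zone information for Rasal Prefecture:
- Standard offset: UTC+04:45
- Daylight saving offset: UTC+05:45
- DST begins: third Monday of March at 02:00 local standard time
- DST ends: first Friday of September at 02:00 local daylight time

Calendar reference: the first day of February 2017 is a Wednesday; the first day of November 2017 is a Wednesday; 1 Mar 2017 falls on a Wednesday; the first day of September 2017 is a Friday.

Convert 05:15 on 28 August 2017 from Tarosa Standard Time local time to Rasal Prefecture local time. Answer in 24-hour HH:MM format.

17:00

1 February 2017 is a Wednesday, so the first Sunday is February 5 and the third is February 19.
1 November 2017 is a Wednesday, so the first Sunday is November 5.
28 August 2017 lies within the daylight-saving period (19 February – 5 November), so Tarosa Standard Time is on daylight time, UTC−06:00.
05:15 Tarosa Standard Time + 6h = 11:15 UTC.
1 March 2017 is a Wednesday, so the first Monday is March 6 and the third is March 20.
1 September 2017 is a Friday, so the first Friday is September 1.
At the standard offset (UTC+04:45), 11:15 UTC + 4h45m = 16:00 Rasal Prefecture standard time.
The standard-time date in Rasal Prefecture, 28 August 2017, falls between 20 March and 1 September, so daylight saving is in effect and Rasal Prefecture is at UTC+05:45.
11:15 UTC + 5h45m = 17:00 Rasal Prefecture.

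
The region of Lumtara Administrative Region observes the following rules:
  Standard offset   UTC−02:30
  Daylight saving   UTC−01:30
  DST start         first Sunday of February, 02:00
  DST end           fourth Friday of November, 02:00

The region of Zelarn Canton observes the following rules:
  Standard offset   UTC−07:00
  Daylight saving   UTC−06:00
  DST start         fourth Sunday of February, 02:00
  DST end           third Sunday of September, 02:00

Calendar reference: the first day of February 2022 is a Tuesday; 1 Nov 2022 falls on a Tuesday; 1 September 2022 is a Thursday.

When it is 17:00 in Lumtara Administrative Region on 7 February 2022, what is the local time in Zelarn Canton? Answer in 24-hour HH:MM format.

1 February 2022 is a Tuesday, so the first Sunday is February 6.
1 November 2022 is a Tuesday, so the first Friday is November 4 and the fourth is November 25.
7 February 2022 lies within the daylight-saving period (6 February – 25 November), so Lumtara Administrative Region is on daylight time, UTC−01:30.
17:00 Lumtara Administrative Region + 1h30m = 18:30 UTC.
1 February 2022 is a Tuesday, so the first Sunday is February 6 and the fourth is February 27.
1 September 2022 is a Thursday, so the first Sunday is September 4 and the third is September 18.
At the standard offset (UTC−07:00), 18:30 UTC − 7h = 11:30 Zelarn Canton standard time.
The standard-time date in Zelarn Canton, 7 February 2022, does not fall between 27 February and 18 September, so daylight saving is not in effect and Zelarn Canton is at UTC−07:00.
18:30 UTC − 7h = 11:30 Zelarn Canton.

11:30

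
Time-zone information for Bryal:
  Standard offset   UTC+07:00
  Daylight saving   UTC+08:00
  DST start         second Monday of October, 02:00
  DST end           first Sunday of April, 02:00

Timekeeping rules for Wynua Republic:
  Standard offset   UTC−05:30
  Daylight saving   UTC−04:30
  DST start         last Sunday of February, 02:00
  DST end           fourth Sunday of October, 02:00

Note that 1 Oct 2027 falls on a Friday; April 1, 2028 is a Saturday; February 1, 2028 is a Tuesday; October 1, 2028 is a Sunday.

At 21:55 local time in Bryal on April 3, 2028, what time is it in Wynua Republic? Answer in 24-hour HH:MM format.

10:25

1 October 2027 is a Friday, so the first Monday is October 4 and the second is October 11.
1 April 2028 is a Saturday, so the first Sunday is April 2.
Daylight saving runs 11 October 2027 – 2 April 2028; April 3, 2028 is outside that window, so Bryal is on standard time at UTC+07:00.
21:55 Bryal − 7h = 14:55 UTC.
1 February 2028 is a Tuesday, so Sundays fall on 6, 13, 20, 27; the last is February 27.
1 October 2028 is a Sunday, so the first Sunday is October 1 and the fourth is October 22.
At the standard offset (UTC−05:30), 14:55 UTC − 5h30m = 09:25 Wynua Republic standard time.
The standard-time date in Wynua Republic, April 3, 2028, falls between 27 February and 22 October, so daylight saving is in effect and Wynua Republic is at UTC−04:30.
14:55 UTC − 4h30m = 10:25 Wynua Republic.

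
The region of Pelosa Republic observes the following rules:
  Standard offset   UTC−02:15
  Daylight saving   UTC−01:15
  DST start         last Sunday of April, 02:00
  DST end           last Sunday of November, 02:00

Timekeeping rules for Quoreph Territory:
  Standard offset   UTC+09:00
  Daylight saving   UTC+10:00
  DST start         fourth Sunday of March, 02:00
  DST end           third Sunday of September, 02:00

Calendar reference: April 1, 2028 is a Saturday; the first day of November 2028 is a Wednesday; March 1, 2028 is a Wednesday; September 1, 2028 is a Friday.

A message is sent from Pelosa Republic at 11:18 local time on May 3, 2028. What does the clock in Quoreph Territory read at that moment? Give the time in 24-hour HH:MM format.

22:33

1 April 2028 is a Saturday, so Sundays fall on 2, 9, 16, 23, 30; the last is April 30.
1 November 2028 is a Wednesday, so Sundays fall on 5, 12, 19, 26; the last is November 26.
Daylight saving runs 30 April – 26 November; May 3, 2028 is inside that window, so Pelosa Republic is at UTC−01:15.
11:18 Pelosa Republic + 1h15m = 12:33 UTC.
1 March 2028 is a Wednesday, so the first Sunday is March 5 and the fourth is March 26.
1 September 2028 is a Friday, so the first Sunday is September 3 and the third is September 17.
At the standard offset (UTC+09:00), 12:33 UTC + 9h = 21:33 Quoreph Territory standard time.
The standard-time date in Quoreph Territory, May 3, 2028, falls between 26 March and 17 September, so daylight saving is in effect and Quoreph Territory is at UTC+10:00.
12:33 UTC + 10h = 22:33 Quoreph Territory.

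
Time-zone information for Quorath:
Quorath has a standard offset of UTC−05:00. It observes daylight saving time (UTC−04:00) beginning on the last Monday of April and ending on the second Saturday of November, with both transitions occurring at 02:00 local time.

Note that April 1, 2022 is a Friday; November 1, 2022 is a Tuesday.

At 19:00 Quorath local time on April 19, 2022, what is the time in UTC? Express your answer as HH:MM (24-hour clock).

1 April 2022 is a Friday, so Mondays fall on 4, 11, 18, 25; the last is April 25.
1 November 2022 is a Tuesday, so the first Saturday is November 5 and the second is November 12.
April 19, 2022 is outside the daylight-saving period (25 April – 12 November), so Quorath is on standard time, UTC−05:00.
19:00 local + 5h = 00:00 UTC (rolling into the next day, 20 April 2022).

00:00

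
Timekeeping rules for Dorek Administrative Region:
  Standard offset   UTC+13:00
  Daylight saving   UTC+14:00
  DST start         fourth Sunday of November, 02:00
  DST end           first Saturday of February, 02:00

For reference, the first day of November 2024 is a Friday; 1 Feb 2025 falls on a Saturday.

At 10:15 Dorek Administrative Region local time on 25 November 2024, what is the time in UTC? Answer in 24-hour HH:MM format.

20:15

1 November 2024 is a Friday, so the first Sunday is November 3 and the fourth is November 24.
1 February 2025 is a Saturday, so the first Saturday is February 1.
Daylight saving runs 24 November 2024 – 1 February 2025; 25 November 2024 is inside that window, so Dorek Administrative Region is at UTC+14:00.
10:15 local − 14h = 20:15 UTC (rolling into the previous day, 24 November 2024).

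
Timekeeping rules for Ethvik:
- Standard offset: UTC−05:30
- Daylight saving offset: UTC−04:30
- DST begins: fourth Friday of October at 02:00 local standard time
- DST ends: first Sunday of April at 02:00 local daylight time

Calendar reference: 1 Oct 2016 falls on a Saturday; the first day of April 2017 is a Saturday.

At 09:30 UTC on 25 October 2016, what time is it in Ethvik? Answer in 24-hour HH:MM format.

1 October 2016 is a Saturday, so the first Friday is October 7 and the fourth is October 28.
1 April 2017 is a Saturday, so the first Sunday is April 2.
At the standard offset (UTC−05:30), 09:30 UTC − 5h30m = 04:00 Ethvik standard time.
The standard-time date in Ethvik, 25 October 2016, is outside the daylight-saving period (28 October 2016 – 2 April 2017), so Ethvik is on standard time, UTC−05:30.
09:30 UTC − 5h30m = 04:00 local.

04:00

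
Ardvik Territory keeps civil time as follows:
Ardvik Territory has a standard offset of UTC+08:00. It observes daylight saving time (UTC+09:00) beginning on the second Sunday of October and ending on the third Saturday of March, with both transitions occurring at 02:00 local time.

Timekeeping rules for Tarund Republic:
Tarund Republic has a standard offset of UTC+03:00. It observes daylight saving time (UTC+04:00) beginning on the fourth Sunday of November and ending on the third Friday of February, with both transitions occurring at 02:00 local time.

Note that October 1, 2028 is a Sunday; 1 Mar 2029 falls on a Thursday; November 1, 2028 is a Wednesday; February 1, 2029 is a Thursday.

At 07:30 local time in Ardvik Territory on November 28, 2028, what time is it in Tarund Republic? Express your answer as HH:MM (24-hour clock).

1 October 2028 is a Sunday, so the first Sunday is October 1 and the second is October 8.
1 March 2029 is a Thursday, so the first Saturday is March 3 and the third is March 17.
November 28, 2028 lies within the daylight-saving period (8 October 2028 – 17 March 2029), so Ardvik Territory is on daylight time, UTC+09:00.
07:30 Ardvik Territory − 9h = 22:30 UTC (rolling into the previous day, 27 November 2028).
1 November 2028 is a Wednesday, so the first Sunday is November 5 and the fourth is November 26.
1 February 2029 is a Thursday, so the first Friday is February 2 and the third is February 16.
At the standard offset (UTC+03:00), 22:30 UTC + 3h = 01:30 Tarund Republic standard time (rolling into the next day, 28 November 2028).
Daylight saving runs 26 November 2028 – 16 February 2029; the standard-time date in Tarund Republic, November 28, 2028, is inside that window, so Tarund Republic is at UTC+04:00.
22:30 UTC + 4h = 02:30 Tarund Republic (rolling into the next day, 28 November 2028).

02:30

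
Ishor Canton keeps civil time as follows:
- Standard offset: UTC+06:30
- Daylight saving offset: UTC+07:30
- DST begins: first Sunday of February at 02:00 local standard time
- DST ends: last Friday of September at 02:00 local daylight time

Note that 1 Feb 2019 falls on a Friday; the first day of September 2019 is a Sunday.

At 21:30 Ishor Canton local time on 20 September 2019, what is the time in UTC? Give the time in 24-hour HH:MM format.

14:00

1 February 2019 is a Friday, so the first Sunday is February 3.
1 September 2019 is a Sunday, so Fridays fall on 6, 13, 20, 27; the last is September 27.
20 September 2019 falls between 3 February and 27 September, so daylight saving is in effect and Ishor Canton is at UTC+07:30.
21:30 local − 7h30m = 14:00 UTC.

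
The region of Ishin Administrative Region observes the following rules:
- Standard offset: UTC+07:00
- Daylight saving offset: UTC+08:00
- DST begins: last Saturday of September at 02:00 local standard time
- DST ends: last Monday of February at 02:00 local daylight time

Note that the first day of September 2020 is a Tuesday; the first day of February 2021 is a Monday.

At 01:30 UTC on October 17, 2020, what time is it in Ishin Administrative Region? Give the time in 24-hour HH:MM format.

1 September 2020 is a Tuesday, so Saturdays fall on 5, 12, 19, 26; the last is September 26.
1 February 2021 is a Monday, so Mondays fall on 1, 8, 15, 22; the last is February 22.
At the standard offset (UTC+07:00), 01:30 UTC + 7h = 08:30 Ishin Administrative Region standard time.
Daylight saving runs 26 September 2020 – 22 February 2021; the standard-time date in Ishin Administrative Region, October 17, 2020, is inside that window, so Ishin Administrative Region is at UTC+08:00.
01:30 UTC + 8h = 09:30 local.

09:30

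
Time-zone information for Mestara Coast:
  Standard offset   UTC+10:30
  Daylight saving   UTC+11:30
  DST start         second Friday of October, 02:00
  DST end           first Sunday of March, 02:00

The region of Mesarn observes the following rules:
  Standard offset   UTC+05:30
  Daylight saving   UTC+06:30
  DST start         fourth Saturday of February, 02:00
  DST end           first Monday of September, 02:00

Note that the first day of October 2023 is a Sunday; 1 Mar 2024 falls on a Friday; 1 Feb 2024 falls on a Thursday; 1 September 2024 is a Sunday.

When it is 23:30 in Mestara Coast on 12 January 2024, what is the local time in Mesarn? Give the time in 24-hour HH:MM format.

1 October 2023 is a Sunday, so the first Friday is October 6 and the second is October 13.
1 March 2024 is a Friday, so the first Sunday is March 3.
12 January 2024 lies within the daylight-saving period (13 October 2023 – 3 March 2024), so Mestara Coast is on daylight time, UTC+11:30.
23:30 Mestara Coast − 11h30m = 12:00 UTC.
1 February 2024 is a Thursday, so the first Saturday is February 3 and the fourth is February 24.
1 September 2024 is a Sunday, so the first Monday is September 2.
At the standard offset (UTC+05:30), 12:00 UTC + 5h30m = 17:30 Mesarn standard time.
The standard-time date in Mesarn, 12 January 2024, does not fall between 24 February and 2 September, so daylight saving is not in effect and Mesarn is at UTC+05:30.
12:00 UTC + 5h30m = 17:30 Mesarn.

17:30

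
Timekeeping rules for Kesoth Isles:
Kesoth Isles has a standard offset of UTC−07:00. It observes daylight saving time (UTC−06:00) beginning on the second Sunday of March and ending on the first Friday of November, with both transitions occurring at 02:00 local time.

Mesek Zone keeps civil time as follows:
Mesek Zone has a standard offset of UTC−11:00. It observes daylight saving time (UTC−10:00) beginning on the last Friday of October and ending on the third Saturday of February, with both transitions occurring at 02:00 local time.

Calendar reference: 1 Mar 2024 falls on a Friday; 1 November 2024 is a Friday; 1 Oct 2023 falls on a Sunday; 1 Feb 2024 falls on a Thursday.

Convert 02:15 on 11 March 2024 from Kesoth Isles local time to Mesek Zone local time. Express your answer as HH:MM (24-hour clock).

21:15

1 March 2024 is a Friday, so the first Sunday is March 3 and the second is March 10.
1 November 2024 is a Friday, so the first Friday is November 1.
11 March 2024 lies within the daylight-saving period (10 March – 1 November), so Kesoth Isles is on daylight time, UTC−06:00.
02:15 Kesoth Isles + 6h = 08:15 UTC.
1 October 2023 is a Sunday, so Fridays fall on 6, 13, 20, 27; the last is October 27.
1 February 2024 is a Thursday, so the first Saturday is February 3 and the third is February 17.
At the standard offset (UTC−11:00), 08:15 UTC − 11h = 21:15 Mesek Zone standard time (rolling into the previous day, 10 March 2024).
The standard-time date in Mesek Zone, 10 March 2024, does not fall between 27 October 2023 and 17 February 2024, so daylight saving is not in effect and Mesek Zone is at UTC−11:00.
08:15 UTC − 11h = 21:15 Mesek Zone (rolling into the previous day, 10 March 2024).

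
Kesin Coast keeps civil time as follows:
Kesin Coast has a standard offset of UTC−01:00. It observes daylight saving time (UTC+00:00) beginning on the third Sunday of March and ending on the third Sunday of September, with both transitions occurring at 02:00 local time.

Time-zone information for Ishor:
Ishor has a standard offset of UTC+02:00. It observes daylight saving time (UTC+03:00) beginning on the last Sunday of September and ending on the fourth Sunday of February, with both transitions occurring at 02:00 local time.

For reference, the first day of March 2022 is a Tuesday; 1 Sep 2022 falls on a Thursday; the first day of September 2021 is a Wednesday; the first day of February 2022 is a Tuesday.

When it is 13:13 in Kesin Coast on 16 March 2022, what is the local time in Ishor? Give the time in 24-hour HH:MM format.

1 March 2022 is a Tuesday, so the first Sunday is March 6 and the third is March 20.
1 September 2022 is a Thursday, so the first Sunday is September 4 and the third is September 18.
16 March 2022 does not fall between 20 March and 18 September, so daylight saving is not in effect and Kesin Coast is at UTC−01:00.
13:13 Kesin Coast + 1h = 14:13 UTC.
1 September 2021 is a Wednesday, so Sundays fall on 5, 12, 19, 26; the last is September 26.
1 February 2022 is a Tuesday, so the first Sunday is February 6 and the fourth is February 27.
At the standard offset (UTC+02:00), 14:13 UTC + 2h = 16:13 Ishor standard time.
The standard-time date in Ishor, 16 March 2022, does not fall between 26 September 2021 and 27 February 2022, so daylight saving is not in effect and Ishor is at UTC+02:00.
14:13 UTC + 2h = 16:13 Ishor.

16:13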